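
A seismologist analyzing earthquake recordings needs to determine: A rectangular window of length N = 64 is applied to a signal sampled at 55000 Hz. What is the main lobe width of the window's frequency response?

For a rectangular window of length N,
the main lobe width in frequency is 2*f_s/N.
= 2*55000/64 = 6875/4 Hz
This determines the minimum frequency separation for resolving two sinusoids.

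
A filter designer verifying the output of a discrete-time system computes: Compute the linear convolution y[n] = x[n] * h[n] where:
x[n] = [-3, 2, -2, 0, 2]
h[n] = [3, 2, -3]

y[n] = sum_k x[k]*h[n-k]. Output length = len(x) + len(h) - 1 = 5 + 3 - 1 = 7.
y[0] = -3*3 = -9
y[1] = 2*3 + -3*2 = 0
y[2] = -2*3 + 2*2 + -3*-3 = 7
y[3] = 0*3 + -2*2 + 2*-3 = -10
y[4] = 2*3 + 0*2 + -2*-3 = 12
y[5] = 2*2 + 0*-3 = 4
y[6] = 2*-3 = -6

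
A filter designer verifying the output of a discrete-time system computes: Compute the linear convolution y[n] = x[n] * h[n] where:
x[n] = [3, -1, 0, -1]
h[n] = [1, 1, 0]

y[n] = sum_k x[k]*h[n-k]. Output length = len(x) + len(h) - 1 = 4 + 3 - 1 = 6.
y[0] = 3*1 = 3
y[1] = -1*1 + 3*1 = 2
y[2] = 0*1 + -1*1 + 3*0 = -1
y[3] = -1*1 + 0*1 + -1*0 = -1
y[4] = -1*1 + 0*0 = -1
y[5] = -1*0 = 0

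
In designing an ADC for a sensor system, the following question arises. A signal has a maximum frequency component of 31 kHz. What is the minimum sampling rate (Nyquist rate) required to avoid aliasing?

By the Nyquist-Shannon sampling theorem,
the minimum sampling rate (Nyquist rate) must be at least 2 * f_max.
Nyquist rate = 2 * 31 kHz = 62 kHz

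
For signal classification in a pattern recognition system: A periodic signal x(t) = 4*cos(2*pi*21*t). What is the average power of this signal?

Average power of A*cos(wt) is A^2/2.
P = 4^2 / 2 = 16/2 = 8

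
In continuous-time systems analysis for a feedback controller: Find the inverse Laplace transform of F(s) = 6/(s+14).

Standard pair: k/(s+a) <-> k*e^(-at)*u(t)
With k=6, a=14: f(t) = 6*e^(-14t)*u(t)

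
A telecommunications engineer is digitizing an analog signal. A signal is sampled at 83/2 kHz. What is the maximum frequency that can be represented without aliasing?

The maximum frequency that can be represented without aliasing
is the Nyquist frequency: f_max = f_s / 2 = 83/2 kHz / 2 = 83/4 kHz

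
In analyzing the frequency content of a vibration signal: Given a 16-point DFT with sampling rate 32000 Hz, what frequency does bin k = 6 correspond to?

The frequency of DFT bin k is: f_k = k * f_s / N
f_6 = 6 * 32000 / 16 = 12000 Hz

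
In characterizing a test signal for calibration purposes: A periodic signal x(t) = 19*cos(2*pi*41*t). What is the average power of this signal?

Average power of A*cos(wt) is A^2/2.
P = 19^2 / 2 = 361/2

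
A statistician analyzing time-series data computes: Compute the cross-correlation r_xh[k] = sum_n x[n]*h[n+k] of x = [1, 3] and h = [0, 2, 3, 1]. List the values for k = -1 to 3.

Both sequences indexed from 0 and zero outside their support.
Lags with overlap: k = -1 to 3.
  r_xh[-1] = x[1]*h[0] = 0
  r_xh[0] = x[0]*h[0] + x[1]*h[1] = 6
  r_xh[1] = x[0]*h[1] + x[1]*h[2] = 11
  r_xh[2] = x[0]*h[2] + x[1]*h[3] = 6
  r_xh[3] = x[0]*h[3] = 1
r_xh = [0, 6, 11, 6, 1] (for k = -1, ..., 3)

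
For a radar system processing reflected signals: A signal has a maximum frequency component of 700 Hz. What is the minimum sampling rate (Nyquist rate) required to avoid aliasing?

By the Nyquist-Shannon sampling theorem,
the minimum sampling rate (Nyquist rate) must be at least 2 * f_max.
Nyquist rate = 2 * 700 Hz = 1400 Hz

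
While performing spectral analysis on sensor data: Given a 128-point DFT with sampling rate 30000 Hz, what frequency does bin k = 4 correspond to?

The frequency of DFT bin k is: f_k = k * f_s / N
f_4 = 4 * 30000 / 128 = 1875/2 Hz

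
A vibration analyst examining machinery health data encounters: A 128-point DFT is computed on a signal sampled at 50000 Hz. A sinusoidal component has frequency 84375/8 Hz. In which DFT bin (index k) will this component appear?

DFT frequency resolution = f_s/N = 50000/128 = 3125/8 Hz
Bin index k = f_signal / resolution = 84375/8 / 3125/8 = 27
The signal frequency 84375/8 Hz falls in DFT bin k = 27.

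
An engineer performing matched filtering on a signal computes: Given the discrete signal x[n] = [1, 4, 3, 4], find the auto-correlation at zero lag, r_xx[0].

The auto-correlation at zero lag r_xx[0] equals the signal energy.
r_xx[0] = sum of x[n]^2 = 1^2 + 4^2 + 3^2 + 4^2
= 1 + 16 + 9 + 16 = 42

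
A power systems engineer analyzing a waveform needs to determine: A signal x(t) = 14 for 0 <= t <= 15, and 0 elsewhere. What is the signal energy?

Energy = integral of |x(t)|^2 dt over the signal duration
= 14^2 * 15 = 196 * 15 = 2940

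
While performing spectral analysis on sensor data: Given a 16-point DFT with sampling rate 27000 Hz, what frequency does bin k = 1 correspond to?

The frequency of DFT bin k is: f_k = k * f_s / N
f_1 = 1 * 27000 / 16 = 3375/2 Hz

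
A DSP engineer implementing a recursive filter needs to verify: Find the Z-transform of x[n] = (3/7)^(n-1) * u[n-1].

Time-shifting property: if X(z) = Z{x[n]}, then Z{x[n-d]} = z^(-d) * X(z)
X(z) = z/(z - 3/7) for x[n] = (3/7)^n * u[n]
Z{x[n-1]} = z^(-1) * z/(z - 3/7) = 1/(z - 3/7)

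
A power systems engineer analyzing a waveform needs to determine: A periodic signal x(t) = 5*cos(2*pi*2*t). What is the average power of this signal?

Average power of A*cos(wt) is A^2/2.
P = 5^2 / 2 = 25/2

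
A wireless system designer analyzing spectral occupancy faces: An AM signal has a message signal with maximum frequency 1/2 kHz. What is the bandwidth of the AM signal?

In AM (double-sideband), the bandwidth is twice the message frequency.
BW = 2 * f_m = 2 * 1/2 kHz = 1 kHz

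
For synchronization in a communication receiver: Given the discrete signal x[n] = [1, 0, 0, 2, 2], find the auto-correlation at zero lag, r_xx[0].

The auto-correlation at zero lag r_xx[0] equals the signal energy.
r_xx[0] = sum of x[n]^2 = 1^2 + 0^2 + 0^2 + 2^2 + 2^2
= 1 + 0 + 0 + 4 + 4 = 9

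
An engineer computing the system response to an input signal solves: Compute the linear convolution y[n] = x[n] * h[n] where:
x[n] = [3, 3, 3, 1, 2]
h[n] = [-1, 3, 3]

y[n] = sum_k x[k]*h[n-k]. Output length = len(x) + len(h) - 1 = 5 + 3 - 1 = 7.
y[0] = 3*-1 = -3
y[1] = 3*-1 + 3*3 = 6
y[2] = 3*-1 + 3*3 + 3*3 = 15
y[3] = 1*-1 + 3*3 + 3*3 = 17
y[4] = 2*-1 + 1*3 + 3*3 = 10
y[5] = 2*3 + 1*3 = 9
y[6] = 2*3 = 6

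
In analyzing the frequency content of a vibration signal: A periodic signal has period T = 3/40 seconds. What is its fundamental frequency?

The fundamental frequency is the reciprocal of the period.
f = 1/T = 1/(3/40) = 40/3 Hz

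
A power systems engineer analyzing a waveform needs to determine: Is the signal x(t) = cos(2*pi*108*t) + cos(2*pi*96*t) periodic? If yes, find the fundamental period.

f1 = 108 Hz, f2 = 96 Hz
Period T1 = 1/108, T2 = 1/96
Ratio T1/T2 = 96/108, which is rational.
The signal is periodic with fundamental period T = 1/GCD(108,96) = 1/12 s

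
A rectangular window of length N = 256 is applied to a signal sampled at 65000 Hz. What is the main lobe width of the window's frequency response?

For a rectangular window of length N,
the main lobe width in frequency is 2*f_s/N.
= 2*65000/256 = 8125/16 Hz
This determines the minimum frequency separation for resolving two sinusoids.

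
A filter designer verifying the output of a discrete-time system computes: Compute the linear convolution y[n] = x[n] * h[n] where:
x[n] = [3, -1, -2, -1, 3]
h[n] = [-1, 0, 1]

y[n] = sum_k x[k]*h[n-k]. Output length = len(x) + len(h) - 1 = 5 + 3 - 1 = 7.
y[0] = 3*-1 = -3
y[1] = -1*-1 + 3*0 = 1
y[2] = -2*-1 + -1*0 + 3*1 = 5
y[3] = -1*-1 + -2*0 + -1*1 = 0
y[4] = 3*-1 + -1*0 + -2*1 = -5
y[5] = 3*0 + -1*1 = -1
y[6] = 3*1 = 3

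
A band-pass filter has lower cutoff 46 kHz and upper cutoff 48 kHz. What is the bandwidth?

Bandwidth = f_high - f_low
= 48 kHz - 46 kHz = 2 kHz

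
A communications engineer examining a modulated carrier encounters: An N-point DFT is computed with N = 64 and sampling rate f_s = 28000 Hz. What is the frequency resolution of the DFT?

DFT frequency resolution = f_s / N
= 28000 / 64 = 875/2 Hz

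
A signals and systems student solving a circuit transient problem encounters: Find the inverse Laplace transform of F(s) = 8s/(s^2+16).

Standard pair: s/(s^2+w^2) <-> cos(wt)*u(t)
With k=8, w=4: f(t) = 8*cos(4t)*u(t)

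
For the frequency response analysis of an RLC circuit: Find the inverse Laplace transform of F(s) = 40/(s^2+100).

Standard pair: w/(s^2+w^2) <-> sin(wt)*u(t)
Recognize w^2 = 100, so w = 10; numerator 40 = 4*10.
f(t) = 4*sin(10t)*u(t)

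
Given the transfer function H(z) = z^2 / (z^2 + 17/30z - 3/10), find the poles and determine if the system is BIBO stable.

Poles are roots of the denominator: z^2 + 17/30z - 3/10 = 0.
Quadratic formula: z = [-(17/30) +/- sqrt((17/30)^2 - 4*(-3/10))] / 2
Discriminant = 289/900 + 6/5 = 1369/900; sqrt = 37/30.
z = (-17/30 +/- 37/30) / 2 => z = 1/3 or z = -9/10.
|p1| = 1/3, |p2| = 9/10.
For BIBO stability, all poles must lie inside the unit circle (|p| < 1).
System is STABLE since both |p| < 1.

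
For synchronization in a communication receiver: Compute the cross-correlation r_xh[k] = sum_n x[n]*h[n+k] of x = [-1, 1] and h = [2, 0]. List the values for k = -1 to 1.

Both sequences indexed from 0 and zero outside their support.
Lags with overlap: k = -1 to 1.
  r_xh[-1] = x[1]*h[0] = 2
  r_xh[0] = x[0]*h[0] + x[1]*h[1] = -2
  r_xh[1] = x[0]*h[1] = 0
r_xh = [2, -2, 0] (for k = -1, ..., 1)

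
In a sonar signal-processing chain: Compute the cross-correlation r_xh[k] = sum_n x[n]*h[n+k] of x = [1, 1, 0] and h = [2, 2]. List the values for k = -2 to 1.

Both sequences indexed from 0 and zero outside their support.
Lags with overlap: k = -2 to 1.
  r_xh[-2] = x[2]*h[0] = 0
  r_xh[-1] = x[1]*h[0] + x[2]*h[1] = 2
  r_xh[0] = x[0]*h[0] + x[1]*h[1] = 4
  r_xh[1] = x[0]*h[1] = 2
r_xh = [0, 2, 4, 2] (for k = -2, ..., 1)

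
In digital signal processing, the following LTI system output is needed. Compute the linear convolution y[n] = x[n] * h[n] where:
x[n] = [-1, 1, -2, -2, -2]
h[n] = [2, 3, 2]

y[n] = sum_k x[k]*h[n-k]. Output length = len(x) + len(h) - 1 = 5 + 3 - 1 = 7.
y[0] = -1*2 = -2
y[1] = 1*2 + -1*3 = -1
y[2] = -2*2 + 1*3 + -1*2 = -3
y[3] = -2*2 + -2*3 + 1*2 = -8
y[4] = -2*2 + -2*3 + -2*2 = -14
y[5] = -2*3 + -2*2 = -10
y[6] = -2*2 = -4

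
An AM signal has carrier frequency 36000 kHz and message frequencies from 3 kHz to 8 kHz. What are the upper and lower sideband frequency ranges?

Upper sideband (USB) = fc + [fm_low, fm_high] = 36000 + [3, 8] = [36003, 36008] kHz
Lower sideband (LSB) = fc - [fm_high, fm_low] = 36000 - [8, 3] = [35992, 35997] kHz
Total occupied spectrum: 35992 kHz to 36008 kHz (plus carrier at 36000 kHz)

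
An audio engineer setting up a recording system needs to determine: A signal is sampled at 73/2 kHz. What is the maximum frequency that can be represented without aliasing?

The maximum frequency that can be represented without aliasing
is the Nyquist frequency: f_max = f_s / 2 = 73/2 kHz / 2 = 73/4 kHz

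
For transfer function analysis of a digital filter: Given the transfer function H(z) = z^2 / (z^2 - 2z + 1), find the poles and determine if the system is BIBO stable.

Poles are roots of the denominator: z^2 - 2z + 1 = 0.
Quadratic formula: z = [-(-2) +/- sqrt((-2)^2 - 4*(1))] / 2
Discriminant = 4 - 4 = 0; sqrt = 0.
z = (2 +/- 0) / 2 = 1 (repeated root).
|p1| = 1, |p2| = 1.
For BIBO stability, all poles must lie inside the unit circle (|p| < 1).
System is UNSTABLE since at least one |p| >= 1.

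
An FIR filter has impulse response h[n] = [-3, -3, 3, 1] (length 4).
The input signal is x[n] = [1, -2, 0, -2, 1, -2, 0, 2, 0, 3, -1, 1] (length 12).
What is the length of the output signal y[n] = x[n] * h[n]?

For linear convolution, the output length is:
len(y) = len(x) + len(h) - 1 = 12 + 4 - 1 = 15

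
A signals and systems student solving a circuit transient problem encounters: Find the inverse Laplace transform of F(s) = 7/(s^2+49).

Standard pair: w/(s^2+w^2) <-> sin(wt)*u(t)
Recognize w^2 = 49, so w = 7; numerator 7 = 1*7.
f(t) = sin(7t)*u(t)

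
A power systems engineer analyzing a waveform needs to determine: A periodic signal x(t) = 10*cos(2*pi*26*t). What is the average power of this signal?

Average power of A*cos(wt) is A^2/2.
P = 10^2 / 2 = 100/2 = 50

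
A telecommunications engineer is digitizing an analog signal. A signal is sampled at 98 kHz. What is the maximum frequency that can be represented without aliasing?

The maximum frequency that can be represented without aliasing
is the Nyquist frequency: f_max = f_s / 2 = 98 kHz / 2 = 49 kHz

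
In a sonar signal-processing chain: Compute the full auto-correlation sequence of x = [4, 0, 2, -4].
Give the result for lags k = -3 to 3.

r_xx[k] = sum_m x[m]*x[m+k], indexed from 0, for k = -3 to 3:
  r_xx[-3] = x[3]*x[0] = -16
  r_xx[-2] = x[2]*x[0] + x[3]*x[1] = 8
  r_xx[-1] = x[1]*x[0] + x[2]*x[1] + x[3]*x[2] = -8
  r_xx[0] = x[0]*x[0] + x[1]*x[1] + x[2]*x[2] + x[3]*x[3] = 36
  r_xx[1] = x[0]*x[1] + x[1]*x[2] + x[2]*x[3] = -8
  r_xx[2] = x[0]*x[2] + x[1]*x[3] = 8
  r_xx[3] = x[0]*x[3] = -16
r_xx = [-16, 8, -8, 36, -8, 8, -16]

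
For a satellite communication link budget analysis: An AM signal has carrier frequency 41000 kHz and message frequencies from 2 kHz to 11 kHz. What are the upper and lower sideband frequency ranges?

Upper sideband (USB) = fc + [fm_low, fm_high] = 41000 + [2, 11] = [41002, 41011] kHz
Lower sideband (LSB) = fc - [fm_high, fm_low] = 41000 - [11, 2] = [40989, 40998] kHz
Total occupied spectrum: 40989 kHz to 41011 kHz (plus carrier at 41000 kHz)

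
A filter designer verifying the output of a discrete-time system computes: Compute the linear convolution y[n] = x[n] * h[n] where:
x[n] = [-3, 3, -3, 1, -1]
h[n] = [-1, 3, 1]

y[n] = sum_k x[k]*h[n-k]. Output length = len(x) + len(h) - 1 = 5 + 3 - 1 = 7.
y[0] = -3*-1 = 3
y[1] = 3*-1 + -3*3 = -12
y[2] = -3*-1 + 3*3 + -3*1 = 9
y[3] = 1*-1 + -3*3 + 3*1 = -7
y[4] = -1*-1 + 1*3 + -3*1 = 1
y[5] = -1*3 + 1*1 = -2
y[6] = -1*1 = -1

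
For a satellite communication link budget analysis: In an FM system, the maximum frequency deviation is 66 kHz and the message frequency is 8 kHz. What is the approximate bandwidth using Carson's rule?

Carson's rule: BW = 2*(delta_f + f_m)
= 2*(66 + 8) kHz = 148 kHz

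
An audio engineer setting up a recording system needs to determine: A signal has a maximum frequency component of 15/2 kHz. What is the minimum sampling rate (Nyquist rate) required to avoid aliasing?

By the Nyquist-Shannon sampling theorem,
the minimum sampling rate (Nyquist rate) must be at least 2 * f_max.
Nyquist rate = 2 * 15/2 kHz = 15 kHz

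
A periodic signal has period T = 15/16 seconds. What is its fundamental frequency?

The fundamental frequency is the reciprocal of the period.
f = 1/T = 1/(15/16) = 16/15 Hz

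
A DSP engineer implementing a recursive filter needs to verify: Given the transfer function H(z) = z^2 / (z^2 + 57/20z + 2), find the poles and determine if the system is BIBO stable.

Poles are roots of the denominator: z^2 + 57/20z + 2 = 0.
Quadratic formula: z = [-(57/20) +/- sqrt((57/20)^2 - 4*(2))] / 2
Discriminant = 3249/400 - 8 = 49/400; sqrt = 7/20.
z = (-57/20 +/- 7/20) / 2 => z = -5/4 or z = -8/5.
|p1| = 5/4, |p2| = 8/5.
For BIBO stability, all poles must lie inside the unit circle (|p| < 1).
System is UNSTABLE since at least one |p| >= 1.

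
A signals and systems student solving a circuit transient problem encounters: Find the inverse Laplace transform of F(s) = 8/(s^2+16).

Standard pair: w/(s^2+w^2) <-> sin(wt)*u(t)
Recognize w^2 = 16, so w = 4; numerator 8 = 2*4.
f(t) = 2*sin(4t)*u(t)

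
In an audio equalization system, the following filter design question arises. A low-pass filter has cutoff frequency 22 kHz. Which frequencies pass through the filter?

A low-pass filter passes all frequencies below the cutoff frequency 22 kHz and attenuates higher frequencies.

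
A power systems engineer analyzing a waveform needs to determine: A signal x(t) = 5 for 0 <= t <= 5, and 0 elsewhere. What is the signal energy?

Energy = integral of |x(t)|^2 dt over the signal duration
= 5^2 * 5 = 25 * 5 = 125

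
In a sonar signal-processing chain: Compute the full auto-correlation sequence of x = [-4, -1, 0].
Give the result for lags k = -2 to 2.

r_xx[k] = sum_m x[m]*x[m+k], indexed from 0, for k = -2 to 2:
  r_xx[-2] = x[2]*x[0] = 0
  r_xx[-1] = x[1]*x[0] + x[2]*x[1] = 4
  r_xx[0] = x[0]*x[0] + x[1]*x[1] + x[2]*x[2] = 17
  r_xx[1] = x[0]*x[1] + x[1]*x[2] = 4
  r_xx[2] = x[0]*x[2] = 0
r_xx = [0, 4, 17, 4, 0]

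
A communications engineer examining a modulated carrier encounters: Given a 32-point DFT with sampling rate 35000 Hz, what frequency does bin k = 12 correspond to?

The frequency of DFT bin k is: f_k = k * f_s / N
f_12 = 12 * 35000 / 32 = 13125 Hz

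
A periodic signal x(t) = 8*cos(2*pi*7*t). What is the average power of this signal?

Average power of A*cos(wt) is A^2/2.
P = 8^2 / 2 = 64/2 = 32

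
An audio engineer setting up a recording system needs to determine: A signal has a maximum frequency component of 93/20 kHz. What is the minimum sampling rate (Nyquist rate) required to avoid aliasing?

By the Nyquist-Shannon sampling theorem,
the minimum sampling rate (Nyquist rate) must be at least 2 * f_max.
Nyquist rate = 2 * 93/20 kHz = 93/10 kHz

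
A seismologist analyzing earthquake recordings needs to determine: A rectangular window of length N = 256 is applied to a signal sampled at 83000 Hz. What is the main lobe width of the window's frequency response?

For a rectangular window of length N,
the main lobe width in frequency is 2*f_s/N.
= 2*83000/256 = 10375/16 Hz
This determines the minimum frequency separation for resolving two sinusoids.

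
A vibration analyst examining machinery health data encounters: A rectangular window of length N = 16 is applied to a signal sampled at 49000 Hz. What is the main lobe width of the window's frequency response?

For a rectangular window of length N,
the main lobe width in frequency is 2*f_s/N.
= 2*49000/16 = 6125 Hz
This determines the minimum frequency separation for resolving two sinusoids.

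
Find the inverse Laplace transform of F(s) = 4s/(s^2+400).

Standard pair: s/(s^2+w^2) <-> cos(wt)*u(t)
With k=4, w=20: f(t) = 4*cos(20t)*u(t)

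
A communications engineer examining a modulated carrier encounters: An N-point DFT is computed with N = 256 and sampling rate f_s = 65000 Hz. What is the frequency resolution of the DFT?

DFT frequency resolution = f_s / N
= 65000 / 256 = 8125/32 Hz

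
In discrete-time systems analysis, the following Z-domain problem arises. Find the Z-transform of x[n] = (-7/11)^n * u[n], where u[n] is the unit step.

The Z-transform of a^n * u[n] is z/(z-a) for |z| > |a|.
Here a = -7/11, so X(z) = z/(z - (-7/11)) = 11z/(11z + 7)
ROC: |z| > 7/11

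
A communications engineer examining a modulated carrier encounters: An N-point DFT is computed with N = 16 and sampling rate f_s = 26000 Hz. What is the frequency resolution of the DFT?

DFT frequency resolution = f_s / N
= 26000 / 16 = 1625 Hz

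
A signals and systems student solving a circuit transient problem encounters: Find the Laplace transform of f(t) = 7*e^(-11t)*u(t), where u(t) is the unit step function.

Standard Laplace transform pair:
e^(-at)*u(t) <-> 1/(s+a)
With a = 11: L{7*e^(-11t)*u(t)} = 7/(s+11), ROC: Re(s) > -11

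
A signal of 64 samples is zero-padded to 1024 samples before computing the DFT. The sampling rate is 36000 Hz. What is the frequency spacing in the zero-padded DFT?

Original DFT: N = 64, resolution = f_s/N = 36000/64 = 1125/2 Hz
Zero-padded DFT: N = 1024, resolution = f_s/N = 36000/1024 = 1125/32 Hz
Zero-padding interpolates the spectrum (finer frequency grid)
but does NOT improve the true spectral resolution (ability to resolve close frequencies).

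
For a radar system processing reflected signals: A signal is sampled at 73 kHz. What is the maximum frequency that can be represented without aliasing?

The maximum frequency that can be represented without aliasing
is the Nyquist frequency: f_max = f_s / 2 = 73 kHz / 2 = 73/2 kHz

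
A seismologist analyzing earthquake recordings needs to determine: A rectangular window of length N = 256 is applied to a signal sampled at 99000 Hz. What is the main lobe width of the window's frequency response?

For a rectangular window of length N,
the main lobe width in frequency is 2*f_s/N.
= 2*99000/256 = 12375/16 Hz
This determines the minimum frequency separation for resolving two sinusoids.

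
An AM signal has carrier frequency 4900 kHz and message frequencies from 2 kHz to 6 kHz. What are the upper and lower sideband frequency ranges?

Upper sideband (USB) = fc + [fm_low, fm_high] = 4900 + [2, 6] = [4902, 4906] kHz
Lower sideband (LSB) = fc - [fm_high, fm_low] = 4900 - [6, 2] = [4894, 4898] kHz
Total occupied spectrum: 4894 kHz to 4906 kHz (plus carrier at 4900 kHz)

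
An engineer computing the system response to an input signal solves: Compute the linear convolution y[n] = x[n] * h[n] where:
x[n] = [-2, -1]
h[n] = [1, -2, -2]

y[n] = sum_k x[k]*h[n-k]. Output length = len(x) + len(h) - 1 = 2 + 3 - 1 = 4.
y[0] = -2*1 = -2
y[1] = -1*1 + -2*-2 = 3
y[2] = -1*-2 + -2*-2 = 6
y[3] = -1*-2 = 2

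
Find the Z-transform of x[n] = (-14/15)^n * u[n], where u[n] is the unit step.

The Z-transform of a^n * u[n] is z/(z-a) for |z| > |a|.
Here a = -14/15, so X(z) = z/(z - (-14/15)) = 15z/(15z + 14)
ROC: |z| > 14/15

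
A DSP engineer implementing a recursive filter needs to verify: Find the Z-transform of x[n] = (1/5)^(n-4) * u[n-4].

Time-shifting property: if X(z) = Z{x[n]}, then Z{x[n-d]} = z^(-d) * X(z)
X(z) = z/(z - 1/5) for x[n] = (1/5)^n * u[n]
Z{x[n-4]} = z^(-4) * z/(z - 1/5) = z^(-3)/(z - 1/5)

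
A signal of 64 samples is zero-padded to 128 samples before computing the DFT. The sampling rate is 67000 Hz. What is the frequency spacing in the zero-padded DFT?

Original DFT: N = 64, resolution = f_s/N = 67000/64 = 8375/8 Hz
Zero-padded DFT: N = 128, resolution = f_s/N = 67000/128 = 8375/16 Hz
Zero-padding interpolates the spectrum (finer frequency grid)
but does NOT improve the true spectral resolution (ability to resolve close frequencies).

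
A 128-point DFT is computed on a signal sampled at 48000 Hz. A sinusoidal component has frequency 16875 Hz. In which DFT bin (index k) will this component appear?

DFT frequency resolution = f_s/N = 48000/128 = 375 Hz
Bin index k = f_signal / resolution = 16875 / 375 = 45
The signal frequency 16875 Hz falls in DFT bin k = 45.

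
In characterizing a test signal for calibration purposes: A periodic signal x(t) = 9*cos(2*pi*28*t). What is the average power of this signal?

Average power of A*cos(wt) is A^2/2.
P = 9^2 / 2 = 81/2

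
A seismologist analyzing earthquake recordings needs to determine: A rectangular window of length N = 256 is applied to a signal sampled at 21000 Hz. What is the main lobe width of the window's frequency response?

For a rectangular window of length N,
the main lobe width in frequency is 2*f_s/N.
= 2*21000/256 = 2625/16 Hz
This determines the minimum frequency separation for resolving two sinusoids.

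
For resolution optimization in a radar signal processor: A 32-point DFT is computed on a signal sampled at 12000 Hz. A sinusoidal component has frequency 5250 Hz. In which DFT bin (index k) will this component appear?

DFT frequency resolution = f_s/N = 12000/32 = 375 Hz
Bin index k = f_signal / resolution = 5250 / 375 = 14
The signal frequency 5250 Hz falls in DFT bin k = 14.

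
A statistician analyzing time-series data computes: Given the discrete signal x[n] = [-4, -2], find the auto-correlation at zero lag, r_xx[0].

The auto-correlation at zero lag r_xx[0] equals the signal energy.
r_xx[0] = sum of x[n]^2 = (-4)^2 + (-2)^2
= 16 + 4 = 20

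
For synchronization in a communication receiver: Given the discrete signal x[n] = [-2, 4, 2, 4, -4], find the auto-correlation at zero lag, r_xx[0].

The auto-correlation at zero lag r_xx[0] equals the signal energy.
r_xx[0] = sum of x[n]^2 = (-2)^2 + 4^2 + 2^2 + 4^2 + (-4)^2
= 4 + 16 + 4 + 16 + 16 = 56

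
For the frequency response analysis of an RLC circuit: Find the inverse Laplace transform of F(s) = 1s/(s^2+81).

Standard pair: s/(s^2+w^2) <-> cos(wt)*u(t)
With k=1, w=9: f(t) = cos(9t)*u(t)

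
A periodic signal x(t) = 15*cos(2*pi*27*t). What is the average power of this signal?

Average power of A*cos(wt) is A^2/2.
P = 15^2 / 2 = 225/2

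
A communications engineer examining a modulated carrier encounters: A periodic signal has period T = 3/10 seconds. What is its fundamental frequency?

The fundamental frequency is the reciprocal of the period.
f = 1/T = 1/(3/10) = 10/3 Hz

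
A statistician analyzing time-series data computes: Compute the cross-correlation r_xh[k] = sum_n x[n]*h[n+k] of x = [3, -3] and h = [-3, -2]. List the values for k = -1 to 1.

Both sequences indexed from 0 and zero outside their support.
Lags with overlap: k = -1 to 1.
  r_xh[-1] = x[1]*h[0] = 9
  r_xh[0] = x[0]*h[0] + x[1]*h[1] = -3
  r_xh[1] = x[0]*h[1] = -6
r_xh = [9, -3, -6] (for k = -1, ..., 1)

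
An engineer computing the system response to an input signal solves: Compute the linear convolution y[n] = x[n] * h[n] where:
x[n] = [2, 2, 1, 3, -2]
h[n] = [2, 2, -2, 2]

y[n] = sum_k x[k]*h[n-k]. Output length = len(x) + len(h) - 1 = 5 + 4 - 1 = 8.
y[0] = 2*2 = 4
y[1] = 2*2 + 2*2 = 8
y[2] = 1*2 + 2*2 + 2*-2 = 2
y[3] = 3*2 + 1*2 + 2*-2 + 2*2 = 8
y[4] = -2*2 + 3*2 + 1*-2 + 2*2 = 4
y[5] = -2*2 + 3*-2 + 1*2 = -8
y[6] = -2*-2 + 3*2 = 10
y[7] = -2*2 = -4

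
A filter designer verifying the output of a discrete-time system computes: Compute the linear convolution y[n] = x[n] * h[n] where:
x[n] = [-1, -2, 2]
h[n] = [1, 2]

y[n] = sum_k x[k]*h[n-k]. Output length = len(x) + len(h) - 1 = 3 + 2 - 1 = 4.
y[0] = -1*1 = -1
y[1] = -2*1 + -1*2 = -4
y[2] = 2*1 + -2*2 = -2
y[3] = 2*2 = 4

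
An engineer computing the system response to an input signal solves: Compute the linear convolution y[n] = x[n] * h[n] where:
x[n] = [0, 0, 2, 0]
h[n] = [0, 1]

y[n] = sum_k x[k]*h[n-k]. Output length = len(x) + len(h) - 1 = 4 + 2 - 1 = 5.
y[0] = 0*0 = 0
y[1] = 0*0 + 0*1 = 0
y[2] = 2*0 + 0*1 = 0
y[3] = 0*0 + 2*1 = 2
y[4] = 0*1 = 0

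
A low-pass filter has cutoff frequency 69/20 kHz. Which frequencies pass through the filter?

A low-pass filter passes all frequencies below the cutoff frequency 69/20 kHz and attenuates higher frequencies.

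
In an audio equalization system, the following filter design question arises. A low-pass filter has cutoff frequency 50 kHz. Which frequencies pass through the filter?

A low-pass filter passes all frequencies below the cutoff frequency 50 kHz and attenuates higher frequencies.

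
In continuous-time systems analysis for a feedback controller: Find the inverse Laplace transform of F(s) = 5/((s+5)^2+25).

Standard pair: w/((s+a)^2+w^2) <-> e^(-at)*sin(wt)*u(t)
With a=5, w=5: f(t) = e^(-5t)*sin(5t)*u(t)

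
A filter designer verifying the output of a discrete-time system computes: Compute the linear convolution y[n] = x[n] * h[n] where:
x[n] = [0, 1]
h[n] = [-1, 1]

y[n] = sum_k x[k]*h[n-k]. Output length = len(x) + len(h) - 1 = 2 + 2 - 1 = 3.
y[0] = 0*-1 = 0
y[1] = 1*-1 + 0*1 = -1
y[2] = 1*1 = 1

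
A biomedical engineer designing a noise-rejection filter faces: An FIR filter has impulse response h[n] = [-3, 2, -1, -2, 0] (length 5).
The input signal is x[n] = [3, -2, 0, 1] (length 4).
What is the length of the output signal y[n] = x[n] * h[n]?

For linear convolution, the output length is:
len(y) = len(x) + len(h) - 1 = 4 + 5 - 1 = 8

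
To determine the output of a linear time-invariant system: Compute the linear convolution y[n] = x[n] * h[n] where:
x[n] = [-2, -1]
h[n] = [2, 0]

y[n] = sum_k x[k]*h[n-k]. Output length = len(x) + len(h) - 1 = 2 + 2 - 1 = 3.
y[0] = -2*2 = -4
y[1] = -1*2 + -2*0 = -2
y[2] = -1*0 = 0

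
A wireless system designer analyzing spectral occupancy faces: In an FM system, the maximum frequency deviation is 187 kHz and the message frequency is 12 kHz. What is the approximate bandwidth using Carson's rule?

Carson's rule: BW = 2*(delta_f + f_m)
= 2*(187 + 12) kHz = 398 kHz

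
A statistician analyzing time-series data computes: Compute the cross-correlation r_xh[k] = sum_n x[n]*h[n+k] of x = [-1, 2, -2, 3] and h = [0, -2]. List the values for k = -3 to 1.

Both sequences indexed from 0 and zero outside their support.
Lags with overlap: k = -3 to 1.
  r_xh[-3] = x[3]*h[0] = 0
  r_xh[-2] = x[2]*h[0] + x[3]*h[1] = -6
  r_xh[-1] = x[1]*h[0] + x[2]*h[1] = 4
  r_xh[0] = x[0]*h[0] + x[1]*h[1] = -4
  r_xh[1] = x[0]*h[1] = 2
r_xh = [0, -6, 4, -4, 2] (for k = -3, ..., 1)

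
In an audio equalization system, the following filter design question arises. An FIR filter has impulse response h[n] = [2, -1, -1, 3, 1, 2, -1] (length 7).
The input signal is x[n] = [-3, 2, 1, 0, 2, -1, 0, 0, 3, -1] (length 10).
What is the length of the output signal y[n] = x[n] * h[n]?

For linear convolution, the output length is:
len(y) = len(x) + len(h) - 1 = 10 + 7 - 1 = 16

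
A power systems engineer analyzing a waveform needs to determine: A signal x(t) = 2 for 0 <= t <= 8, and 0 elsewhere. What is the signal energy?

Energy = integral of |x(t)|^2 dt over the signal duration
= 2^2 * 8 = 4 * 8 = 32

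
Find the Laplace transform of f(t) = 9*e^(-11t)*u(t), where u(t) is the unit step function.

Standard Laplace transform pair:
e^(-at)*u(t) <-> 1/(s+a)
With a = 11: L{9*e^(-11t)*u(t)} = 9/(s+11), ROC: Re(s) > -11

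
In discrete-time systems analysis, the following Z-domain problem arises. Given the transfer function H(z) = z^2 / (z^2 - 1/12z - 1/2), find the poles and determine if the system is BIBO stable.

Poles are roots of the denominator: z^2 - 1/12z - 1/2 = 0.
Quadratic formula: z = [-(-1/12) +/- sqrt((-1/12)^2 - 4*(-1/2))] / 2
Discriminant = 1/144 + 2 = 289/144; sqrt = 17/12.
z = (1/12 +/- 17/12) / 2 => z = 3/4 or z = -2/3.
|p1| = 2/3, |p2| = 3/4.
For BIBO stability, all poles must lie inside the unit circle (|p| < 1).
System is STABLE since both |p| < 1.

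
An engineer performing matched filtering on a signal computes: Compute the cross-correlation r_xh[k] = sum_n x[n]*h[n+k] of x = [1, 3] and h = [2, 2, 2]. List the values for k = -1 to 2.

Both sequences indexed from 0 and zero outside their support.
Lags with overlap: k = -1 to 2.
  r_xh[-1] = x[1]*h[0] = 6
  r_xh[0] = x[0]*h[0] + x[1]*h[1] = 8
  r_xh[1] = x[0]*h[1] + x[1]*h[2] = 8
  r_xh[2] = x[0]*h[2] = 2
r_xh = [6, 8, 8, 2] (for k = -1, ..., 2)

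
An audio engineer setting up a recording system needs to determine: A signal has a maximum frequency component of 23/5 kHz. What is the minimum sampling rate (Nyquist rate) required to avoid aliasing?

By the Nyquist-Shannon sampling theorem,
the minimum sampling rate (Nyquist rate) must be at least 2 * f_max.
Nyquist rate = 2 * 23/5 kHz = 46/5 kHz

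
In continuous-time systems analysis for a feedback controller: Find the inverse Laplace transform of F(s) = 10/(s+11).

Standard pair: k/(s+a) <-> k*e^(-at)*u(t)
With k=10, a=11: f(t) = 10*e^(-11t)*u(t)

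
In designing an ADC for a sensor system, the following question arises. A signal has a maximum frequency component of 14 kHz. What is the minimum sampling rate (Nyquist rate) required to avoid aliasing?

By the Nyquist-Shannon sampling theorem,
the minimum sampling rate (Nyquist rate) must be at least 2 * f_max.
Nyquist rate = 2 * 14 kHz = 28 kHz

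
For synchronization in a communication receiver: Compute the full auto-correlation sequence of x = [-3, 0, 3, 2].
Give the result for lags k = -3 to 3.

r_xx[k] = sum_m x[m]*x[m+k], indexed from 0, for k = -3 to 3:
  r_xx[-3] = x[3]*x[0] = -6
  r_xx[-2] = x[2]*x[0] + x[3]*x[1] = -9
  r_xx[-1] = x[1]*x[0] + x[2]*x[1] + x[3]*x[2] = 6
  r_xx[0] = x[0]*x[0] + x[1]*x[1] + x[2]*x[2] + x[3]*x[3] = 22
  r_xx[1] = x[0]*x[1] + x[1]*x[2] + x[2]*x[3] = 6
  r_xx[2] = x[0]*x[2] + x[1]*x[3] = -9
  r_xx[3] = x[0]*x[3] = -6
r_xx = [-6, -9, 6, 22, 6, -9, -6]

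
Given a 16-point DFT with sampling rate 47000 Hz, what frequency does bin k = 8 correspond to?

The frequency of DFT bin k is: f_k = k * f_s / N
f_8 = 8 * 47000 / 16 = 23500 Hz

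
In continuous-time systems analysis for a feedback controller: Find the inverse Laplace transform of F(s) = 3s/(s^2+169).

Standard pair: s/(s^2+w^2) <-> cos(wt)*u(t)
With k=3, w=13: f(t) = 3*cos(13t)*u(t)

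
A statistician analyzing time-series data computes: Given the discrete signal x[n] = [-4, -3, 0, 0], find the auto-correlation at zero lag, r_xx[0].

The auto-correlation at zero lag r_xx[0] equals the signal energy.
r_xx[0] = sum of x[n]^2 = (-4)^2 + (-3)^2 + 0^2 + 0^2
= 16 + 9 + 0 + 0 = 25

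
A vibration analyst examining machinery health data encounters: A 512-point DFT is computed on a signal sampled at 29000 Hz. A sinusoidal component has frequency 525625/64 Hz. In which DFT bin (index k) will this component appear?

DFT frequency resolution = f_s/N = 29000/512 = 3625/64 Hz
Bin index k = f_signal / resolution = 525625/64 / 3625/64 = 145
The signal frequency 525625/64 Hz falls in DFT bin k = 145.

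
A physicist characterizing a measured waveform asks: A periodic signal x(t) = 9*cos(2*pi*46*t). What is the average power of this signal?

Average power of A*cos(wt) is A^2/2.
P = 9^2 / 2 = 81/2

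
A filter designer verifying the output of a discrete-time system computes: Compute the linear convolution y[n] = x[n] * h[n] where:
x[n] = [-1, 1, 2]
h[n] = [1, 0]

y[n] = sum_k x[k]*h[n-k]. Output length = len(x) + len(h) - 1 = 3 + 2 - 1 = 4.
y[0] = -1*1 = -1
y[1] = 1*1 + -1*0 = 1
y[2] = 2*1 + 1*0 = 2
y[3] = 2*0 = 0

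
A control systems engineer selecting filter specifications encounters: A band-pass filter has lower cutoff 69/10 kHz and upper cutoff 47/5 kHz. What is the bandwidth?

Bandwidth = f_high - f_low
= 47/5 kHz - 69/10 kHz = 5/2 kHz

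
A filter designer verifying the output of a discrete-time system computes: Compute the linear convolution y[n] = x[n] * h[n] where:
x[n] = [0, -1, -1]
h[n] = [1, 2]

y[n] = sum_k x[k]*h[n-k]. Output length = len(x) + len(h) - 1 = 3 + 2 - 1 = 4.
y[0] = 0*1 = 0
y[1] = -1*1 + 0*2 = -1
y[2] = -1*1 + -1*2 = -3
y[3] = -1*2 = -2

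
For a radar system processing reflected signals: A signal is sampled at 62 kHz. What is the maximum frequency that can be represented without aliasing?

The maximum frequency that can be represented without aliasing
is the Nyquist frequency: f_max = f_s / 2 = 62 kHz / 2 = 31 kHz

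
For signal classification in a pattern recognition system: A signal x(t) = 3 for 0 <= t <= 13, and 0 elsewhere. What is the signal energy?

Energy = integral of |x(t)|^2 dt over the signal duration
= 3^2 * 13 = 9 * 13 = 117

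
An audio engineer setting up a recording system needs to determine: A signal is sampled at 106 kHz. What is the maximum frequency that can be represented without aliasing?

The maximum frequency that can be represented without aliasing
is the Nyquist frequency: f_max = f_s / 2 = 106 kHz / 2 = 53 kHz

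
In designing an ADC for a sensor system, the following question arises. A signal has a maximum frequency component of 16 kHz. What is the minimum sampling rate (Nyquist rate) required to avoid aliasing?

By the Nyquist-Shannon sampling theorem,
the minimum sampling rate (Nyquist rate) must be at least 2 * f_max.
Nyquist rate = 2 * 16 kHz = 32 kHz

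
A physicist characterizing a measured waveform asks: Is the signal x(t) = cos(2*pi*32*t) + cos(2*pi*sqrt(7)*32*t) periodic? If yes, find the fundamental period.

f1 = 32 Hz, f2 = 32*sqrt(7) Hz
Ratio f2/f1 = sqrt(7), which is irrational.
Since the frequency ratio is irrational, no common period exists.
The signal is not periodic.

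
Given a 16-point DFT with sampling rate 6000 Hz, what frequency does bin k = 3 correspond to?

The frequency of DFT bin k is: f_k = k * f_s / N
f_3 = 3 * 6000 / 16 = 1125 Hz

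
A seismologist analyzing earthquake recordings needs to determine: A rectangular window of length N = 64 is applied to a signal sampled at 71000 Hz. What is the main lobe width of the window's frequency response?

For a rectangular window of length N,
the main lobe width in frequency is 2*f_s/N.
= 2*71000/64 = 8875/4 Hz
This determines the minimum frequency separation for resolving two sinusoids.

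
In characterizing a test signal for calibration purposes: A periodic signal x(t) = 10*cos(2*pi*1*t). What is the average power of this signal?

Average power of A*cos(wt) is A^2/2.
P = 10^2 / 2 = 100/2 = 50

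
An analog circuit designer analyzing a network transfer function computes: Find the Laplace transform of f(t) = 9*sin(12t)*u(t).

Standard pair: sin(wt)*u(t) <-> w/(s^2+w^2)
With w = 12: L{9*sin(12t)*u(t)} = 108/(s^2+144)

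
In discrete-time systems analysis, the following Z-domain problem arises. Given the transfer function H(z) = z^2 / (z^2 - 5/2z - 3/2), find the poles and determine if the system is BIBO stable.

Poles are roots of the denominator: z^2 - 5/2z - 3/2 = 0.
Quadratic formula: z = [-(-5/2) +/- sqrt((-5/2)^2 - 4*(-3/2))] / 2
Discriminant = 25/4 + 6 = 49/4; sqrt = 7/2.
z = (5/2 +/- 7/2) / 2 => z = 3 or z = -1/2.
|p1| = 3, |p2| = 1/2.
For BIBO stability, all poles must lie inside the unit circle (|p| < 1).
System is UNSTABLE since at least one |p| >= 1.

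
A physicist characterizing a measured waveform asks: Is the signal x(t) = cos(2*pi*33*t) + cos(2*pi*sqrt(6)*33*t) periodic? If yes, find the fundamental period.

f1 = 33 Hz, f2 = 33*sqrt(6) Hz
Ratio f2/f1 = sqrt(6), which is irrational.
Since the frequency ratio is irrational, no common period exists.
The signal is not periodic.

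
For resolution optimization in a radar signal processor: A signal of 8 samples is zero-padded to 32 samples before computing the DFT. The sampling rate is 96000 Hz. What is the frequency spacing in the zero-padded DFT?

Original DFT: N = 8, resolution = f_s/N = 96000/8 = 12000 Hz
Zero-padded DFT: N = 32, resolution = f_s/N = 96000/32 = 3000 Hz
Zero-padding interpolates the spectrum (finer frequency grid)
but does NOT improve the true spectral resolution (ability to resolve close frequencies).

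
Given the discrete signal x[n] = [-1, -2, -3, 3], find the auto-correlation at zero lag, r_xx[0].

The auto-correlation at zero lag r_xx[0] equals the signal energy.
r_xx[0] = sum of x[n]^2 = (-1)^2 + (-2)^2 + (-3)^2 + 3^2
= 1 + 4 + 9 + 9 = 23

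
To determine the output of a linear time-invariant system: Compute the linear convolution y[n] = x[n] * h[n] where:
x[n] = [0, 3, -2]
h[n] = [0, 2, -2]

y[n] = sum_k x[k]*h[n-k]. Output length = len(x) + len(h) - 1 = 3 + 3 - 1 = 5.
y[0] = 0*0 = 0
y[1] = 3*0 + 0*2 = 0
y[2] = -2*0 + 3*2 + 0*-2 = 6
y[3] = -2*2 + 3*-2 = -10
y[4] = -2*-2 = 4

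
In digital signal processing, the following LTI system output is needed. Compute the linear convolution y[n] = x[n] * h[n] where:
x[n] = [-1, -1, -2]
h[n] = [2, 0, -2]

y[n] = sum_k x[k]*h[n-k]. Output length = len(x) + len(h) - 1 = 3 + 3 - 1 = 5.
y[0] = -1*2 = -2
y[1] = -1*2 + -1*0 = -2
y[2] = -2*2 + -1*0 + -1*-2 = -2
y[3] = -2*0 + -1*-2 = 2
y[4] = -2*-2 = 4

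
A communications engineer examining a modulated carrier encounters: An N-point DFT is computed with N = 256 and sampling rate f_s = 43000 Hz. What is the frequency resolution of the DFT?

DFT frequency resolution = f_s / N
= 43000 / 256 = 5375/32 Hz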